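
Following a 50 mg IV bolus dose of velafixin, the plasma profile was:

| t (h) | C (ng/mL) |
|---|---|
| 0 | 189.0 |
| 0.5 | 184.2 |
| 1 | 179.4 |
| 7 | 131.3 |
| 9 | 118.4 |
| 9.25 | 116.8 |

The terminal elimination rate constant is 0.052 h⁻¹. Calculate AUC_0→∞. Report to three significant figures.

Trapezoidal AUC_0→9.25:
  [0→0.5]: (189.0+184.2)/2 × 0.5 = 93.3
  [0.5→1]: (184.2+179.4)/2 × 0.5 = 90.9
  [1→7]: (179.4+131.3)/2 × 6 = 932.1
  [7→9]: (131.3+118.4)/2 × 2 = 249.7
  [9→9.25]: (118.4+116.8)/2 × 0.25 = 29.4
  Sum = 1395.4 ng/mL·h
Extrapolated tail: C_last / k_e = 116.8 / 0.052 = 2246.154
AUC_0→∞ = 1395.4 + 2246.154 = 3641.554 ng/mL·h

AUC = 3640 ng/mL·h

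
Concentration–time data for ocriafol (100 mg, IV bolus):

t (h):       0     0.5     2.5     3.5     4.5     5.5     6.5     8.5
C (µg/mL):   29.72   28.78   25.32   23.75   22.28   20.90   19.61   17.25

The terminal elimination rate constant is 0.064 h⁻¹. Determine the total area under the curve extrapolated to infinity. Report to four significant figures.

Trapezoidal AUC_0→8.5:
  [0→0.5]: (29.72+28.78)/2 × 0.5 = 14.625
  [0.5→2.5]: (28.78+25.32)/2 × 2 = 54.1
  [2.5→3.5]: (25.32+23.75)/2 × 1 = 24.535
  [3.5→4.5]: (23.75+22.28)/2 × 1 = 23.015
  [4.5→5.5]: (22.28+20.90)/2 × 1 = 21.59
  [5.5→6.5]: (20.90+19.61)/2 × 1 = 20.255
  [6.5→8.5]: (19.61+17.25)/2 × 2 = 36.86
  Sum = 194.98 µg/mL·h
Extrapolated tail: C_last / k_e = 17.25 / 0.064 = 269.531
AUC_0→∞ = 194.98 + 269.531 = 464.511 µg/mL·h

AUC = 464.5 µg/mL·h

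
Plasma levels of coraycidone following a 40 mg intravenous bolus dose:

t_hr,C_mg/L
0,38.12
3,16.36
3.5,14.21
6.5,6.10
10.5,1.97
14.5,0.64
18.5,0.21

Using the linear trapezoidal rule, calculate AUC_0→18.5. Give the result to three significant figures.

AUC = 143 mg/L·hr

Trapezoidal AUC_0→18.5:
  [0→3]: (38.12+16.36)/2 × 3 = 81.72
  [3→3.5]: (16.36+14.21)/2 × 0.5 = 7.6425
  [3.5→6.5]: (14.21+6.10)/2 × 3 = 30.465
  [6.5→10.5]: (6.10+1.97)/2 × 4 = 16.14
  [10.5→14.5]: (1.97+0.64)/2 × 4 = 5.22
  [14.5→18.5]: (0.64+0.21)/2 × 4 = 1.7
  Sum = 142.8875 mg/L·hr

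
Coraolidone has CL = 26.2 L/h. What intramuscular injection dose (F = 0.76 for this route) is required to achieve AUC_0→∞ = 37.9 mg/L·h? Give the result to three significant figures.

Dose = 1310 mg

Dose = CL × AUC_0→∞ / F
     = 26.2 × 37.9 / 0.76 = 1306.55 mg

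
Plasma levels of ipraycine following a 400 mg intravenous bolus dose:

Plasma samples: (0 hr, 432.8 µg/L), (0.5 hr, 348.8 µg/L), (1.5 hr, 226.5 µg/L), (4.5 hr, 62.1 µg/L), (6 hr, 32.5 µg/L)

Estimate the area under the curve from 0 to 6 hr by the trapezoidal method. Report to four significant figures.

AUC = 986.9 µg/L·hr

Trapezoidal AUC_0→6:
  [0→0.5]: (432.8+348.8)/2 × 0.5 = 195.4
  [0.5→1.5]: (348.8+226.5)/2 × 1 = 287.65
  [1.5→4.5]: (226.5+62.1)/2 × 3 = 432.9
  [4.5→6]: (62.1+32.5)/2 × 1.5 = 70.95
  Sum = 986.9 µg/L·hr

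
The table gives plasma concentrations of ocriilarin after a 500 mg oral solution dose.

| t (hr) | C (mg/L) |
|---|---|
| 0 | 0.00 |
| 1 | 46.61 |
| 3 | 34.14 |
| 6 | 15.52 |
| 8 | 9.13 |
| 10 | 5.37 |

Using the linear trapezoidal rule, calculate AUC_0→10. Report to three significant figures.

Trapezoidal AUC_0→10:
  [0→1]: (0.00+46.61)/2 × 1 = 23.305
  [1→3]: (46.61+34.14)/2 × 2 = 80.75
  [3→6]: (34.14+15.52)/2 × 3 = 74.49
  [6→8]: (15.52+9.13)/2 × 2 = 24.65
  [8→10]: (9.13+5.37)/2 × 2 = 14.5
  Sum = 217.695 mg/L·hr

AUC = 218 mg/L·hr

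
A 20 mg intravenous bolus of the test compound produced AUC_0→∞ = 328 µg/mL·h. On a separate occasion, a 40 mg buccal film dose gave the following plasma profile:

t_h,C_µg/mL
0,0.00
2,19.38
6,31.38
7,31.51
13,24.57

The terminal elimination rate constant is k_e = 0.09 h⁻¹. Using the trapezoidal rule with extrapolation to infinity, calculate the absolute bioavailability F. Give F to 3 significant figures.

F = 0.905

Trapezoidal AUC_0→13 (buccal film):
  [0→2]: (0.00+19.38)/2 × 2 = 19.38
  [2→6]: (19.38+31.38)/2 × 4 = 101.52
  [6→7]: (31.38+31.51)/2 × 1 = 31.445
  [7→13]: (31.51+24.57)/2 × 6 = 168.24
  Sum = 320.585 µg/mL·h
Tail: C_last/k_e = 24.57/0.09 = 273.000
AUC_0→∞ (buccal film) = 320.585 + 273.000 = 593.585 µg/mL·h
F = (AUC_ev/D_ev)/(AUC_iv/D_iv) = (593.585/40)/(328/20) = 14.839625/16.4 = 0.9049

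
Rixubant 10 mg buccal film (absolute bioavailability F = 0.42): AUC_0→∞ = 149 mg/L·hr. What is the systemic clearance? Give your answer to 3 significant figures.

CL = 0.0282 L/hr

CL = F × Dose / AUC_0→∞
   = 0.42 × 10 / 149 = 0.0281879 L/hr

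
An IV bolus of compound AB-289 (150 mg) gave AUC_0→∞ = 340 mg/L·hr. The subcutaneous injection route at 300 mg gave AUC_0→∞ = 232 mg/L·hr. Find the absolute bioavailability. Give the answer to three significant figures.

F = 0.341

F = (AUC_ev / D_ev) / (AUC_iv / D_iv)
  = (232/300) / (340/150)
  = 0.773333 / 2.26667 = 0.3412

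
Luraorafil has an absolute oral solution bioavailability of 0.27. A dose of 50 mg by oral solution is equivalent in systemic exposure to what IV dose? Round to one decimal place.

D_iv = 13.5 mg

Systemic exposure from an extravascular dose = F × D_ev, so the equivalent IV dose is F × D_ev.
D_iv = F × D_ev = 0.27 × 50 = 13.5 mg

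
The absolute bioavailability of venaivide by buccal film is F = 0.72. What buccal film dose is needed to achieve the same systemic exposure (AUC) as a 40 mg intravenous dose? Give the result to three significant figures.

D_buccal = 55.6 mg

For equal systemic exposure: F × D_ev = D_iv
D_ev = D_iv / F = 40 / 0.72 = 55.5556 mg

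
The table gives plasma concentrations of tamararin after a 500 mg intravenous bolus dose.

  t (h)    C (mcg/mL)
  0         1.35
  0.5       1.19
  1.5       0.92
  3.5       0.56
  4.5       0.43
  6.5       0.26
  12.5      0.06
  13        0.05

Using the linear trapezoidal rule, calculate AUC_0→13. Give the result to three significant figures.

Trapezoidal AUC_0→13:
  [0→0.5]: (1.35+1.19)/2 × 0.5 = 0.635
  [0.5→1.5]: (1.19+0.92)/2 × 1 = 1.055
  [1.5→3.5]: (0.92+0.56)/2 × 2 = 1.48
  [3.5→4.5]: (0.56+0.43)/2 × 1 = 0.495
  [4.5→6.5]: (0.43+0.26)/2 × 2 = 0.69
  [6.5→12.5]: (0.26+0.06)/2 × 6 = 0.96
  [12.5→13]: (0.06+0.05)/2 × 0.5 = 0.0275
  Sum = 5.3425 mcg/mL·h

AUC = 5.34 mcg/mL·h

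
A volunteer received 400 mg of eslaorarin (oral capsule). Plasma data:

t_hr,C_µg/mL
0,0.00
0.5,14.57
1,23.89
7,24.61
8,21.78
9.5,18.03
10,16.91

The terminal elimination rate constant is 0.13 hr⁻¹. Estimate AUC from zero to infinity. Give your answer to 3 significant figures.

Trapezoidal AUC_0→10:
  [0→0.5]: (0.00+14.57)/2 × 0.5 = 3.6425
  [0.5→1]: (14.57+23.89)/2 × 0.5 = 9.615
  [1→7]: (23.89+24.61)/2 × 6 = 145.5
  [7→8]: (24.61+21.78)/2 × 1 = 23.195
  [8→9.5]: (21.78+18.03)/2 × 1.5 = 29.8575
  [9.5→10]: (18.03+16.91)/2 × 0.5 = 8.735
  Sum = 220.545 µg/mL·hr
Extrapolated tail: C_last / k_e = 16.91 / 0.13 = 130.077
AUC_0→∞ = 220.545 + 130.077 = 350.622 µg/mL·hr

AUC = 351 µg/mL·hr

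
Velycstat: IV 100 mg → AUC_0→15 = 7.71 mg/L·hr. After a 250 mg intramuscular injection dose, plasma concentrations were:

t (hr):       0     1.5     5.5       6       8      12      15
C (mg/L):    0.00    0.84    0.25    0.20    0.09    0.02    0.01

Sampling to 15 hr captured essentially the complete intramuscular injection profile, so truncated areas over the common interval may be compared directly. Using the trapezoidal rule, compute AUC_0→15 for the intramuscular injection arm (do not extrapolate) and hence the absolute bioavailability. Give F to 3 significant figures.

F = 0.180

Trapezoidal AUC_0→15 (intramuscular injection):
  [0→1.5]: (0.00+0.84)/2 × 1.5 = 0.63
  [1.5→5.5]: (0.84+0.25)/2 × 4 = 2.18
  [5.5→6]: (0.25+0.20)/2 × 0.5 = 0.1125
  [6→8]: (0.20+0.09)/2 × 2 = 0.29
  [8→12]: (0.09+0.02)/2 × 4 = 0.22
  [12→15]: (0.02+0.01)/2 × 3 = 0.045
  Sum = 3.4775 mg/L·hr
F = (AUC_ev/D_ev)/(AUC_iv/D_iv) = (3.4775/250)/(7.71/100) = 0.01391/0.0771 = 0.1804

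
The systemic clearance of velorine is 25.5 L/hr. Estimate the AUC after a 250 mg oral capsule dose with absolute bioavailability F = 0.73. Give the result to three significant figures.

AUC_0→∞ = F × Dose / CL
        = 0.73 × 250 / 25.5 = 7.15686 mg/L·hr

AUC = 7.16 mg/L·hr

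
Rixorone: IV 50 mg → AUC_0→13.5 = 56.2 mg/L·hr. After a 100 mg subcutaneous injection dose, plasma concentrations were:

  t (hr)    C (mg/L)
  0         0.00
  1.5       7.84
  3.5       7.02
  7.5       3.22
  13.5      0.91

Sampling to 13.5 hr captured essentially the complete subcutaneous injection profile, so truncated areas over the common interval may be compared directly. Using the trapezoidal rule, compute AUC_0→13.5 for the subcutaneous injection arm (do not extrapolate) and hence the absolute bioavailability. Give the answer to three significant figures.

Trapezoidal AUC_0→13.5 (subcutaneous injection):
  [0→1.5]: (0.00+7.84)/2 × 1.5 = 5.88
  [1.5→3.5]: (7.84+7.02)/2 × 2 = 14.86
  [3.5→7.5]: (7.02+3.22)/2 × 4 = 20.48
  [7.5→13.5]: (3.22+0.91)/2 × 6 = 12.39
  Sum = 53.61 mg/L·hr
F = (AUC_ev/D_ev)/(AUC_iv/D_iv) = (53.61/100)/(56.2/50) = 0.5361/1.124 = 0.4770

F = 0.477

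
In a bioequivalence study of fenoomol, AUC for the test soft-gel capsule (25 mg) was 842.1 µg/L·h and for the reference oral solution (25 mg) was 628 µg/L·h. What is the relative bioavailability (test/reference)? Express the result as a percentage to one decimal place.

F_rel = 134.1%

F_rel = (AUC_test/D_test) / (AUC_ref/D_ref)
      = (842.1/25) / (628/25)
      = 33.684 / 25.12 = 1.3409 = 134.09%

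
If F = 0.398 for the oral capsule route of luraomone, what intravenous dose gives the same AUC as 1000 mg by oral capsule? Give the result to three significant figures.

D_iv = 398 mg

Systemic exposure from an extravascular dose = F × D_ev, so the equivalent IV dose is F × D_ev.
D_iv = F × D_ev = 0.398 × 1000 = 398 mg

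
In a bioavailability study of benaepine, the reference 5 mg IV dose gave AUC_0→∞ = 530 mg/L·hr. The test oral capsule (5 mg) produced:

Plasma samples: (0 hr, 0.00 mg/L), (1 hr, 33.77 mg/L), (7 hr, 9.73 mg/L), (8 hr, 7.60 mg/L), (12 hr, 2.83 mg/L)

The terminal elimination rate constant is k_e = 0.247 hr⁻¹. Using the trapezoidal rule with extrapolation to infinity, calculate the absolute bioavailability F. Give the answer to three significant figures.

F = 0.355

Trapezoidal AUC_0→12 (oral capsule):
  [0→1]: (0.00+33.77)/2 × 1 = 16.885
  [1→7]: (33.77+9.73)/2 × 6 = 130.5
  [7→8]: (9.73+7.60)/2 × 1 = 8.665
  [8→12]: (7.60+2.83)/2 × 4 = 20.86
  Sum = 176.91 mg/L·hr
Tail: C_last/k_e = 2.83/0.247 = 11.457
AUC_0→∞ (oral capsule) = 176.91 + 11.457 = 188.367 mg/L·hr
F = (AUC_ev/D_ev)/(AUC_iv/D_iv) = (188.367/5)/(530/5) = 37.6734/106 = 0.3554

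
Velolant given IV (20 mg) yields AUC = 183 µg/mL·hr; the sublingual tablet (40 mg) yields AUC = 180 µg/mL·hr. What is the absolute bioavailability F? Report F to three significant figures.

F = 0.492

F = (AUC_ev / D_ev) / (AUC_iv / D_iv)
  = (180/40) / (183/20)
  = 4.5 / 9.15 = 0.4918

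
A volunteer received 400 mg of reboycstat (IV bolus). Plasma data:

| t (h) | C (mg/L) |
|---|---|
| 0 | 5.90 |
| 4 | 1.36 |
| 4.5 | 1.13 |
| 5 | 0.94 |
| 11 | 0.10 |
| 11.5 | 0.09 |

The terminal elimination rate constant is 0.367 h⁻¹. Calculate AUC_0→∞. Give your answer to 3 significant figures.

AUC = 19.1 mg/L·h

Trapezoidal AUC_0→11.5:
  [0→4]: (5.90+1.36)/2 × 4 = 14.52
  [4→4.5]: (1.36+1.13)/2 × 0.5 = 0.6225
  [4.5→5]: (1.13+0.94)/2 × 0.5 = 0.5175
  [5→11]: (0.94+0.10)/2 × 6 = 3.12
  [11→11.5]: (0.10+0.09)/2 × 0.5 = 0.0475
  Sum = 18.8275 mg/L·h
Extrapolated tail: C_last / k_e = 0.09 / 0.367 = 0.245
AUC_0→∞ = 18.8275 + 0.245 = 19.0725 mg/L·h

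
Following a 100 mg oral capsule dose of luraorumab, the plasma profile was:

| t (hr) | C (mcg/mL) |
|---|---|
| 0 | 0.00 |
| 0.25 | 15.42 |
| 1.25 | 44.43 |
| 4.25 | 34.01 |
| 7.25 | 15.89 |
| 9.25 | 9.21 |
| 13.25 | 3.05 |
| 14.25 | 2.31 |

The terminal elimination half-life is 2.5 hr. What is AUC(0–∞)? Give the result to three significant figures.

AUC = 285 mcg/mL·hr

Trapezoidal AUC_0→14.25:
  [0→0.25]: (0.00+15.42)/2 × 0.25 = 1.9275
  [0.25→1.25]: (15.42+44.43)/2 × 1 = 29.925
  [1.25→4.25]: (44.43+34.01)/2 × 3 = 117.66
  [4.25→7.25]: (34.01+15.89)/2 × 3 = 74.85
  [7.25→9.25]: (15.89+9.21)/2 × 2 = 25.1
  [9.25→13.25]: (9.21+3.05)/2 × 4 = 24.52
  [13.25→14.25]: (3.05+2.31)/2 × 1 = 2.68
  Sum = 276.6625 mcg/mL·hr
k_e = ln2 / t½ = 0.693147 / 2.5 = 0.2773 hr^-1
Extrapolated tail: C_last / k_e = 2.31 / 0.2773 = 8.330
AUC_0→∞ = 276.6625 + 8.330 = 284.9925 mcg/mL·hr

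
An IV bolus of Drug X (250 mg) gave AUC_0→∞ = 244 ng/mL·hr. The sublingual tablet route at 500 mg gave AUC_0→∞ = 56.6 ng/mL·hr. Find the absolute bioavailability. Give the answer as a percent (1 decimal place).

F = (AUC_ev / D_ev) / (AUC_iv / D_iv)
  = (56.6/500) / (244/250)
  = 0.1132 / 0.976 = 0.1160
  = 11.60%

F = 11.6%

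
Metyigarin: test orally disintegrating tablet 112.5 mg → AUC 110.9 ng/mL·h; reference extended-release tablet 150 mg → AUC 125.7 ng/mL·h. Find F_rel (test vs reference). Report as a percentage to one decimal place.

F_rel = 117.6%

F_rel = (AUC_test/D_test) / (AUC_ref/D_ref)
      = (110.9/112.5) / (125.7/150)
      = 0.985778 / 0.838 = 1.1763 = 117.63%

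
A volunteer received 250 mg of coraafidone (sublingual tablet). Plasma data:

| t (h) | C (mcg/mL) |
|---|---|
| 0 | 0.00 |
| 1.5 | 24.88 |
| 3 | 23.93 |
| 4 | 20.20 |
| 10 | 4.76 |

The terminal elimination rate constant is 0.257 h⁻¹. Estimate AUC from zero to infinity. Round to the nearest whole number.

Trapezoidal AUC_0→10:
  [0→1.5]: (0.00+24.88)/2 × 1.5 = 18.66
  [1.5→3]: (24.88+23.93)/2 × 1.5 = 36.6075
  [3→4]: (23.93+20.20)/2 × 1 = 22.065
  [4→10]: (20.20+4.76)/2 × 6 = 74.88
  Sum = 152.2125 mcg/mL·h
Extrapolated tail: C_last / k_e = 4.76 / 0.257 = 18.521
AUC_0→∞ = 152.2125 + 18.521 = 170.7335 mcg/mL·h

AUC = 171 mcg/mL·h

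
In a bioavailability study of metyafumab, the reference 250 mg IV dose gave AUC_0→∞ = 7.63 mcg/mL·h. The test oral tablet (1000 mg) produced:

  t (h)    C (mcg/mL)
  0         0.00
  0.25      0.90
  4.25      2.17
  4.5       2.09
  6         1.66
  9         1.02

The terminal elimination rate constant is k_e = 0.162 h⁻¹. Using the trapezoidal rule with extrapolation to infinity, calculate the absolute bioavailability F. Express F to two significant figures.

F = 0.65

Trapezoidal AUC_0→9 (oral tablet):
  [0→0.25]: (0.00+0.90)/2 × 0.25 = 0.1125
  [0.25→4.25]: (0.90+2.17)/2 × 4 = 6.14
  [4.25→4.5]: (2.17+2.09)/2 × 0.25 = 0.5325
  [4.5→6]: (2.09+1.66)/2 × 1.5 = 2.8125
  [6→9]: (1.66+1.02)/2 × 3 = 4.02
  Sum = 13.6175 mcg/mL·h
Tail: C_last/k_e = 1.02/0.162 = 6.296
AUC_0→∞ (oral tablet) = 13.6175 + 6.296 = 19.9135 mcg/mL·h
F = (AUC_ev/D_ev)/(AUC_iv/D_iv) = (19.9135/1000)/(7.63/250) = 0.0199135/0.03052 = 0.6525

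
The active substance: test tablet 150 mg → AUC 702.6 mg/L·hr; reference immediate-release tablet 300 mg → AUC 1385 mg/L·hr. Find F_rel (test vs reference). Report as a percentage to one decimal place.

F_rel = (AUC_test/D_test) / (AUC_ref/D_ref)
      = (702.6/150) / (1385/300)
      = 4.684 / 4.61667 = 1.0146 = 101.46%

F_rel = 101.5%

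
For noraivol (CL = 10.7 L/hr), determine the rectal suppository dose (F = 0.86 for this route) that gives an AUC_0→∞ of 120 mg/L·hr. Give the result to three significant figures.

Dose = CL × AUC_0→∞ / F
     = 10.7 × 120 / 0.86 = 1493.02 mg

Dose = 1490 mg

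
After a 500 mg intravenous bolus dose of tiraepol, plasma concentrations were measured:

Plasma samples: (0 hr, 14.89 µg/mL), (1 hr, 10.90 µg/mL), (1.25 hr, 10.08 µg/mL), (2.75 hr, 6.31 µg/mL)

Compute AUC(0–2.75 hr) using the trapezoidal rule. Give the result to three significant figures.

AUC = 27.8 µg/mL·hr

Trapezoidal AUC_0→2.75:
  [0→1]: (14.89+10.90)/2 × 1 = 12.895
  [1→1.25]: (10.90+10.08)/2 × 0.25 = 2.6225
  [1.25→2.75]: (10.08+6.31)/2 × 1.5 = 12.2925
  Sum = 27.81 µg/mL·hr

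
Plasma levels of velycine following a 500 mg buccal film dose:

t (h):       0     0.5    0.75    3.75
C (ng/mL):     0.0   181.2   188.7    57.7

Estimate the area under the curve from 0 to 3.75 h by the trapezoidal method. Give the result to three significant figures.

AUC = 461 ng/mL·h

Trapezoidal AUC_0→3.75:
  [0→0.5]: (0.0+181.2)/2 × 0.5 = 45.3
  [0.5→0.75]: (181.2+188.7)/2 × 0.25 = 46.2375
  [0.75→3.75]: (188.7+57.7)/2 × 3 = 369.6
  Sum = 461.1375 ng/mL·h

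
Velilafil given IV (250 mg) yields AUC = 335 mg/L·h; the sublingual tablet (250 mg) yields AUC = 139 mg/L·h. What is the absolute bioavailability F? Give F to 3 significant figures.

F = (AUC_ev / D_ev) / (AUC_iv / D_iv)
  = (139/250) / (335/250)
  = 0.556 / 1.34 = 0.4149

F = 0.415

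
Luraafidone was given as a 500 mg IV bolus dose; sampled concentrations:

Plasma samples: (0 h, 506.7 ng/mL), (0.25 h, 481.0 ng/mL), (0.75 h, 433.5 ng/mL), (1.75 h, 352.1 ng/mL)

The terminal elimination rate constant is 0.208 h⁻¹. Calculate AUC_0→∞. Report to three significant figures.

AUC = 2440 ng/mL·h

Trapezoidal AUC_0→1.75:
  [0→0.25]: (506.7+481.0)/2 × 0.25 = 123.4625
  [0.25→0.75]: (481.0+433.5)/2 × 0.5 = 228.625
  [0.75→1.75]: (433.5+352.1)/2 × 1 = 392.8
  Sum = 744.8875 ng/mL·h
Extrapolated tail: C_last / k_e = 352.1 / 0.208 = 1692.788
AUC_0→∞ = 744.8875 + 1692.788 = 2437.6755 ng/mL·h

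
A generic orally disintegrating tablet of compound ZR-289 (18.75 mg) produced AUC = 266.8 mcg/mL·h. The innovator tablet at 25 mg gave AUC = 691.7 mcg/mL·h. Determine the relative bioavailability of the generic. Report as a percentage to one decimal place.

F_rel = 51.4%

F_rel = (AUC_test/D_test) / (AUC_ref/D_ref)
      = (266.8/18.75) / (691.7/25)
      = 14.2293 / 27.668 = 0.5143 = 51.43%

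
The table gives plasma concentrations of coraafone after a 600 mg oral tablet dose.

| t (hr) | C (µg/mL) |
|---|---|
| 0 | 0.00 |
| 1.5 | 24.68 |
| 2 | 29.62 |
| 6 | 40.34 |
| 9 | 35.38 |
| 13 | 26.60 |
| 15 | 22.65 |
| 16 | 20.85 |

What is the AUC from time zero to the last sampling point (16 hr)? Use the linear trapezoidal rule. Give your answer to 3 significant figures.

Trapezoidal AUC_0→16:
  [0→1.5]: (0.00+24.68)/2 × 1.5 = 18.51
  [1.5→2]: (24.68+29.62)/2 × 0.5 = 13.575
  [2→6]: (29.62+40.34)/2 × 4 = 139.92
  [6→9]: (40.34+35.38)/2 × 3 = 113.58
  [9→13]: (35.38+26.60)/2 × 4 = 123.96
  [13→15]: (26.60+22.65)/2 × 2 = 49.25
  [15→16]: (22.65+20.85)/2 × 1 = 21.75
  Sum = 480.545 µg/mL·hr

AUC = 481 µg/mL·hr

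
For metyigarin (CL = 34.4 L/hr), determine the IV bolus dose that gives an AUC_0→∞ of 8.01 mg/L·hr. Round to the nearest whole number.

Dose = 276 mg

Dose_iv = CL × AUC_0→∞
     = 34.4 × 8.01 = 275.544 mg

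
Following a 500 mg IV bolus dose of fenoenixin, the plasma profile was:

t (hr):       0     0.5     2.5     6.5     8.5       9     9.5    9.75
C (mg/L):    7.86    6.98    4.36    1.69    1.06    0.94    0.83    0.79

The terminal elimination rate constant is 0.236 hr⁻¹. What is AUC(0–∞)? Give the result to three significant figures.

Trapezoidal AUC_0→9.75:
  [0→0.5]: (7.86+6.98)/2 × 0.5 = 3.71
  [0.5→2.5]: (6.98+4.36)/2 × 2 = 11.34
  [2.5→6.5]: (4.36+1.69)/2 × 4 = 12.1
  [6.5→8.5]: (1.69+1.06)/2 × 2 = 2.75
  [8.5→9]: (1.06+0.94)/2 × 0.5 = 0.5
  [9→9.5]: (0.94+0.83)/2 × 0.5 = 0.4425
  [9.5→9.75]: (0.83+0.79)/2 × 0.25 = 0.2025
  Sum = 31.045 mg/L·hr
Extrapolated tail: C_last / k_e = 0.79 / 0.236 = 3.347
AUC_0→∞ = 31.045 + 3.347 = 34.392 mg/L·hr

AUC = 34.4 mg/L·hr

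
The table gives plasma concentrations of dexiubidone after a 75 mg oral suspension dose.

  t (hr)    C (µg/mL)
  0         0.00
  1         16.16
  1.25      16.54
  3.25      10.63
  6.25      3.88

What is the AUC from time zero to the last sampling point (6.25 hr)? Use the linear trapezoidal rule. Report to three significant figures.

Trapezoidal AUC_0→6.25:
  [0→1]: (0.00+16.16)/2 × 1 = 8.08
  [1→1.25]: (16.16+16.54)/2 × 0.25 = 4.0875
  [1.25→3.25]: (16.54+10.63)/2 × 2 = 27.17
  [3.25→6.25]: (10.63+3.88)/2 × 3 = 21.765
  Sum = 61.1025 µg/mL·hr

AUC = 61.1 µg/mL·hr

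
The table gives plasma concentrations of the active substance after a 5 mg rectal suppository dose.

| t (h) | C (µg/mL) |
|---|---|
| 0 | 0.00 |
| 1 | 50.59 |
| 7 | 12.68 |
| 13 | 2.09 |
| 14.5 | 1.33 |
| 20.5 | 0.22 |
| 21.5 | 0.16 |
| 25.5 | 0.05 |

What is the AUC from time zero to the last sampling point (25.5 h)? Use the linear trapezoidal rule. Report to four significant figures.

AUC = 267.2 µg/mL·h

Trapezoidal AUC_0→25.5:
  [0→1]: (0.00+50.59)/2 × 1 = 25.295
  [1→7]: (50.59+12.68)/2 × 6 = 189.81
  [7→13]: (12.68+2.09)/2 × 6 = 44.31
  [13→14.5]: (2.09+1.33)/2 × 1.5 = 2.565
  [14.5→20.5]: (1.33+0.22)/2 × 6 = 4.65
  [20.5→21.5]: (0.22+0.16)/2 × 1 = 0.19
  [21.5→25.5]: (0.16+0.05)/2 × 4 = 0.42
  Sum = 267.24 µg/mL·h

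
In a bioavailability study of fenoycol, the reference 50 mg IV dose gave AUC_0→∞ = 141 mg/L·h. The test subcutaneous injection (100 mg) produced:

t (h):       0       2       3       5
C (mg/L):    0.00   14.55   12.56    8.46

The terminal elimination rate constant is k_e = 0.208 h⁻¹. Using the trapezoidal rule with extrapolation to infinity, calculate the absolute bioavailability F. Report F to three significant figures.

Trapezoidal AUC_0→5 (subcutaneous injection):
  [0→2]: (0.00+14.55)/2 × 2 = 14.55
  [2→3]: (14.55+12.56)/2 × 1 = 13.555
  [3→5]: (12.56+8.46)/2 × 2 = 21.02
  Sum = 49.125 mg/L·h
Tail: C_last/k_e = 8.46/0.208 = 40.673
AUC_0→∞ (subcutaneous injection) = 49.125 + 40.673 = 89.798 mg/L·h
F = (AUC_ev/D_ev)/(AUC_iv/D_iv) = (89.798/100)/(141/50) = 0.89798/2.82 = 0.3184

F = 0.318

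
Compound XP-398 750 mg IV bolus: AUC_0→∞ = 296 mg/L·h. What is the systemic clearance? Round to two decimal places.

CL = Dose_iv / AUC_0→∞
   = 750 / 296 = 2.53378 L/h

CL = 2.53 L/h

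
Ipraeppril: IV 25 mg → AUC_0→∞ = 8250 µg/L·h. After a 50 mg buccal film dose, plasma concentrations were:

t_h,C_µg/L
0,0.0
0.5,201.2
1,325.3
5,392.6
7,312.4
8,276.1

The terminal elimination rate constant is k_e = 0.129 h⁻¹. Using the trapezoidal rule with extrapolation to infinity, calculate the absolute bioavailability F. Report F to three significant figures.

F = 0.288

Trapezoidal AUC_0→8 (buccal film):
  [0→0.5]: (0.0+201.2)/2 × 0.5 = 50.3
  [0.5→1]: (201.2+325.3)/2 × 0.5 = 131.625
  [1→5]: (325.3+392.6)/2 × 4 = 1435.8
  [5→7]: (392.6+312.4)/2 × 2 = 705.0
  [7→8]: (312.4+276.1)/2 × 1 = 294.25
  Sum = 2616.975 µg/L·h
Tail: C_last/k_e = 276.1/0.129 = 2140.310
AUC_0→∞ (buccal film) = 2616.975 + 2140.310 = 4757.285 µg/L·h
F = (AUC_ev/D_ev)/(AUC_iv/D_iv) = (4757.285/50)/(8250/25) = 95.1457/330 = 0.2883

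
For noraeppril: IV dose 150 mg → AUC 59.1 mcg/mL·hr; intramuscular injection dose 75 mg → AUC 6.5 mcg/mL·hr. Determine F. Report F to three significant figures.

F = (AUC_ev / D_ev) / (AUC_iv / D_iv)
  = (6.5/75) / (59.1/150)
  = 0.0866667 / 0.394 = 0.2200

F = 0.220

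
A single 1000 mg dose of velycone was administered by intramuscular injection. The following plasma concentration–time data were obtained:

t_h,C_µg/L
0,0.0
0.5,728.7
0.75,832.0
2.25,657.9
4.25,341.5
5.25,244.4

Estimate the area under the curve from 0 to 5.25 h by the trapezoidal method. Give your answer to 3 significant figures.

Trapezoidal AUC_0→5.25:
  [0→0.5]: (0.0+728.7)/2 × 0.5 = 182.175
  [0.5→0.75]: (728.7+832.0)/2 × 0.25 = 195.0875
  [0.75→2.25]: (832.0+657.9)/2 × 1.5 = 1117.425
  [2.25→4.25]: (657.9+341.5)/2 × 2 = 999.4
  [4.25→5.25]: (341.5+244.4)/2 × 1 = 292.95
  Sum = 2787.0375 µg/L·h

AUC = 2790 µg/L·h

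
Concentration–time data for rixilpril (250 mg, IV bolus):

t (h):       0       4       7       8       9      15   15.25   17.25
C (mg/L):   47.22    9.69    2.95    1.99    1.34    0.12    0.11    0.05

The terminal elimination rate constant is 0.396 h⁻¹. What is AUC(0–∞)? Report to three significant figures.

Trapezoidal AUC_0→17.25:
  [0→4]: (47.22+9.69)/2 × 4 = 113.82
  [4→7]: (9.69+2.95)/2 × 3 = 18.96
  [7→8]: (2.95+1.99)/2 × 1 = 2.47
  [8→9]: (1.99+1.34)/2 × 1 = 1.665
  [9→15]: (1.34+0.12)/2 × 6 = 4.38
  [15→15.25]: (0.12+0.11)/2 × 0.25 = 0.02875
  [15.25→17.25]: (0.11+0.05)/2 × 2 = 0.16
  Sum = 141.48375 mg/L·h
Extrapolated tail: C_last / k_e = 0.05 / 0.396 = 0.126
AUC_0→∞ = 141.48375 + 0.126 = 141.60975 mg/L·h

AUC = 142 mg/L·h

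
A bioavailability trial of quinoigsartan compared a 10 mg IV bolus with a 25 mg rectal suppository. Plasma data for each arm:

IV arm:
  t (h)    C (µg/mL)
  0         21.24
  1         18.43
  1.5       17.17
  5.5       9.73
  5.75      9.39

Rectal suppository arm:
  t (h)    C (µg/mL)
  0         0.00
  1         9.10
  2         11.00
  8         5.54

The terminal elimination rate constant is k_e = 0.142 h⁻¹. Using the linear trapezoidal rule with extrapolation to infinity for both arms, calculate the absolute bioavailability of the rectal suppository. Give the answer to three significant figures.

Trapezoidal AUC_0→5.75 (IV):
  [0→1]: (21.24+18.43)/2 × 1 = 19.835
  [1→1.5]: (18.43+17.17)/2 × 0.5 = 8.9
  [1.5→5.5]: (17.17+9.73)/2 × 4 = 53.8
  [5.5→5.75]: (9.73+9.39)/2 × 0.25 = 2.39
  Sum = 84.925 µg/mL·h
IV tail: 9.39/0.142 = 66.127; AUC_iv,0→∞ = 84.925 + 66.127 = 151.052 µg/mL·h
Trapezoidal AUC_0→8 (rectal suppository):
  [0→1]: (0.00+9.10)/2 × 1 = 4.55
  [1→2]: (9.10+11.00)/2 × 1 = 10.05
  [2→8]: (11.00+5.54)/2 × 6 = 49.62
  Sum = 64.22 µg/mL·h
rectal suppository tail: 5.54/0.142 = 39.014; AUC_ev,0→∞ = 64.22 + 39.014 = 103.234 µg/mL·h
F = (AUC_ev/D_ev)/(AUC_iv/D_iv) = (103.234/25)/(151.052/10) = 4.12936/15.1052 = 0.2734

F = 0.273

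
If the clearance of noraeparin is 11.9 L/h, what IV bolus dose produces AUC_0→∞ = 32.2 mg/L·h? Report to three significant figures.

Dose_iv = CL × AUC_0→∞
     = 11.9 × 32.2 = 383.18 mg

Dose = 383 mg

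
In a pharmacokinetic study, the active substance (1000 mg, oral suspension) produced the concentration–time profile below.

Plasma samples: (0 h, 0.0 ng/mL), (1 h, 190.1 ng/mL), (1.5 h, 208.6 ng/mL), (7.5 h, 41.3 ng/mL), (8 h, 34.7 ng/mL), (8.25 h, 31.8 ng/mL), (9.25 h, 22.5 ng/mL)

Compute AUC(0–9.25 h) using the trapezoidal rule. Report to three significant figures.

AUC = 999 ng/mL·h

Trapezoidal AUC_0→9.25:
  [0→1]: (0.0+190.1)/2 × 1 = 95.05
  [1→1.5]: (190.1+208.6)/2 × 0.5 = 99.675
  [1.5→7.5]: (208.6+41.3)/2 × 6 = 749.7
  [7.5→8]: (41.3+34.7)/2 × 0.5 = 19.0
  [8→8.25]: (34.7+31.8)/2 × 0.25 = 8.3125
  [8.25→9.25]: (31.8+22.5)/2 × 1 = 27.15
  Sum = 998.8875 ng/mL·h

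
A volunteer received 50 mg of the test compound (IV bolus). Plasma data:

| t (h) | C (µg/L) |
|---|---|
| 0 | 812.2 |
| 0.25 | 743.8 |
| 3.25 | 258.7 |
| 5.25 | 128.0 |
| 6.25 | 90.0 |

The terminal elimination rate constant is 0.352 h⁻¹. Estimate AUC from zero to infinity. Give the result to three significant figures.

AUC = 2450 µg/L·h

Trapezoidal AUC_0→6.25:
  [0→0.25]: (812.2+743.8)/2 × 0.25 = 194.5
  [0.25→3.25]: (743.8+258.7)/2 × 3 = 1503.75
  [3.25→5.25]: (258.7+128.0)/2 × 2 = 386.7
  [5.25→6.25]: (128.0+90.0)/2 × 1 = 109.0
  Sum = 2193.95 µg/L·h
Extrapolated tail: C_last / k_e = 90.0 / 0.352 = 255.682
AUC_0→∞ = 2193.95 + 255.682 = 2449.632 µg/L·h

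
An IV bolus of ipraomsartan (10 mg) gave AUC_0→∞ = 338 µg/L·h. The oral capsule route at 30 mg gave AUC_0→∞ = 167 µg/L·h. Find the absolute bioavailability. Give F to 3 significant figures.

F = 0.165

F = (AUC_ev / D_ev) / (AUC_iv / D_iv)
  = (167/30) / (338/10)
  = 5.56667 / 33.8 = 0.1647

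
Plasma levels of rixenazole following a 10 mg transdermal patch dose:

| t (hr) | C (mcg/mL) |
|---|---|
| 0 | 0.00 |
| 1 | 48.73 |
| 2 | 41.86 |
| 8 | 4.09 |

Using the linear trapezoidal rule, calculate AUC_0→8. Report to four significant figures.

AUC = 207.5 mcg/mL·hr

Trapezoidal AUC_0→8:
  [0→1]: (0.00+48.73)/2 × 1 = 24.365
  [1→2]: (48.73+41.86)/2 × 1 = 45.295
  [2→8]: (41.86+4.09)/2 × 6 = 137.85
  Sum = 207.51 mcg/mL·hr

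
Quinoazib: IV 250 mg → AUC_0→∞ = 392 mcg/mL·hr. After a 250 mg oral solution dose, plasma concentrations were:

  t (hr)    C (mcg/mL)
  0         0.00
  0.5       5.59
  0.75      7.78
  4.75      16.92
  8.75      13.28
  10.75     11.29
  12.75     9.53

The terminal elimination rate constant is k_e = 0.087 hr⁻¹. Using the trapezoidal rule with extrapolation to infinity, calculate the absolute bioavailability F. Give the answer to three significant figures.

Trapezoidal AUC_0→12.75 (oral solution):
  [0→0.5]: (0.00+5.59)/2 × 0.5 = 1.3975
  [0.5→0.75]: (5.59+7.78)/2 × 0.25 = 1.67125
  [0.75→4.75]: (7.78+16.92)/2 × 4 = 49.4
  [4.75→8.75]: (16.92+13.28)/2 × 4 = 60.4
  [8.75→10.75]: (13.28+11.29)/2 × 2 = 24.57
  [10.75→12.75]: (11.29+9.53)/2 × 2 = 20.82
  Sum = 158.25875 mcg/mL·hr
Tail: C_last/k_e = 9.53/0.087 = 109.540
AUC_0→∞ (oral solution) = 158.25875 + 109.540 = 267.79875 mcg/mL·hr
F = (AUC_ev/D_ev)/(AUC_iv/D_iv) = (267.79875/250)/(392/250) = 1.071195/1.568 = 0.6832

F = 0.683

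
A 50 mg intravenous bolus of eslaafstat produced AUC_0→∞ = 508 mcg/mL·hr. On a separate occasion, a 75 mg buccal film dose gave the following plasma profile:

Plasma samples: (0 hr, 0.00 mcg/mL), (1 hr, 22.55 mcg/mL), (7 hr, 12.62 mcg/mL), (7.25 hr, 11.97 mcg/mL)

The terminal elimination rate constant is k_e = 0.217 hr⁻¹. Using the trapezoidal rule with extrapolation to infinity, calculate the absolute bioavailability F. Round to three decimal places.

F = 0.230

Trapezoidal AUC_0→7.25 (buccal film):
  [0→1]: (0.00+22.55)/2 × 1 = 11.275
  [1→7]: (22.55+12.62)/2 × 6 = 105.51
  [7→7.25]: (12.62+11.97)/2 × 0.25 = 3.07375
  Sum = 119.85875 mcg/mL·hr
Tail: C_last/k_e = 11.97/0.217 = 55.161
AUC_0→∞ (buccal film) = 119.85875 + 55.161 = 175.01975 mcg/mL·hr
F = (AUC_ev/D_ev)/(AUC_iv/D_iv) = (175.01975/75)/(508/50) = 2.3336/10.16 = 0.2297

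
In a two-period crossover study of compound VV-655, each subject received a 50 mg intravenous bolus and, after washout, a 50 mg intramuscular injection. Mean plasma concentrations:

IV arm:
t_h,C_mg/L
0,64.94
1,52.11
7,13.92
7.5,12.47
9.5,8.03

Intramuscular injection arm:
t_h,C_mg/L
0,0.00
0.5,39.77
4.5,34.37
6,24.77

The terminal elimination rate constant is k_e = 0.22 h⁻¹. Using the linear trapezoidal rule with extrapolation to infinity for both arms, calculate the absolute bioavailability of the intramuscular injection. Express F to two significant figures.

F = 0.98

Trapezoidal AUC_0→9.5 (IV):
  [0→1]: (64.94+52.11)/2 × 1 = 58.525
  [1→7]: (52.11+13.92)/2 × 6 = 198.09
  [7→7.5]: (13.92+12.47)/2 × 0.5 = 6.5975
  [7.5→9.5]: (12.47+8.03)/2 × 2 = 20.5
  Sum = 283.7125 mg/L·h
IV tail: 8.03/0.22 = 36.500; AUC_iv,0→∞ = 283.7125 + 36.500 = 320.2125 mg/L·h
Trapezoidal AUC_0→6 (intramuscular injection):
  [0→0.5]: (0.00+39.77)/2 × 0.5 = 9.9425
  [0.5→4.5]: (39.77+34.37)/2 × 4 = 148.28
  [4.5→6]: (34.37+24.77)/2 × 1.5 = 44.355
  Sum = 202.5775 mg/L·h
intramuscular injection tail: 24.77/0.22 = 112.591; AUC_ev,0→∞ = 202.5775 + 112.591 = 315.1685 mg/L·h
F = (AUC_ev/D_ev)/(AUC_iv/D_iv) = (315.1685/50)/(320.2125/50) = 6.30337/6.40425 = 0.9842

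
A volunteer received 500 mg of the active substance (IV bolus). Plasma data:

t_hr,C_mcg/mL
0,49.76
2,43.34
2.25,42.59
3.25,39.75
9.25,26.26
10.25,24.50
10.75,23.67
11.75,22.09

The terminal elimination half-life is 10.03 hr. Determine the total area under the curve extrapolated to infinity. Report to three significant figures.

Trapezoidal AUC_0→11.75:
  [0→2]: (49.76+43.34)/2 × 2 = 93.1
  [2→2.25]: (43.34+42.59)/2 × 0.25 = 10.74125
  [2.25→3.25]: (42.59+39.75)/2 × 1 = 41.17
  [3.25→9.25]: (39.75+26.26)/2 × 6 = 198.03
  [9.25→10.25]: (26.26+24.50)/2 × 1 = 25.38
  [10.25→10.75]: (24.50+23.67)/2 × 0.5 = 12.0425
  [10.75→11.75]: (23.67+22.09)/2 × 1 = 22.88
  Sum = 403.34375 mcg/mL·hr
k_e = ln2 / t½ = 0.693147 / 10.03 = 0.0691 hr^-1
Extrapolated tail: C_last / k_e = 22.09 / 0.0691 = 319.682
AUC_0→∞ = 403.34375 + 319.682 = 723.02575 mcg/mL·hr

AUC = 723 mcg/mL·hr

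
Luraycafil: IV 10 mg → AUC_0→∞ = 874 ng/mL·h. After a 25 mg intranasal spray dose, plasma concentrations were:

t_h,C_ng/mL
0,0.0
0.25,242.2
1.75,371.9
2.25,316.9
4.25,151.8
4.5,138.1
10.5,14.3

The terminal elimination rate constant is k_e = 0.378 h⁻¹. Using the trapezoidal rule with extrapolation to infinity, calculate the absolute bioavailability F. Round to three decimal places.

F = 0.761

Trapezoidal AUC_0→10.5 (intranasal spray):
  [0→0.25]: (0.0+242.2)/2 × 0.25 = 30.275
  [0.25→1.75]: (242.2+371.9)/2 × 1.5 = 460.575
  [1.75→2.25]: (371.9+316.9)/2 × 0.5 = 172.2
  [2.25→4.25]: (316.9+151.8)/2 × 2 = 468.7
  [4.25→4.5]: (151.8+138.1)/2 × 0.25 = 36.2375
  [4.5→10.5]: (138.1+14.3)/2 × 6 = 457.2
  Sum = 1625.1875 ng/mL·h
Tail: C_last/k_e = 14.3/0.378 = 37.831
AUC_0→∞ (intranasal spray) = 1625.1875 + 37.831 = 1663.0185 ng/mL·h
F = (AUC_ev/D_ev)/(AUC_iv/D_iv) = (1663.0185/25)/(874/10) = 66.52074/87.4 = 0.7611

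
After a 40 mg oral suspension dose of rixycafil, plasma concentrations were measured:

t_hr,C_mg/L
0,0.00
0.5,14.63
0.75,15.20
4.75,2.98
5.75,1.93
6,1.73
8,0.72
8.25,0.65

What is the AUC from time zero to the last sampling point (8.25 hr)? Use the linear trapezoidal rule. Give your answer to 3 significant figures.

Trapezoidal AUC_0→8.25:
  [0→0.5]: (0.00+14.63)/2 × 0.5 = 3.6575
  [0.5→0.75]: (14.63+15.20)/2 × 0.25 = 3.72875
  [0.75→4.75]: (15.20+2.98)/2 × 4 = 36.36
  [4.75→5.75]: (2.98+1.93)/2 × 1 = 2.455
  [5.75→6]: (1.93+1.73)/2 × 0.25 = 0.4575
  [6→8]: (1.73+0.72)/2 × 2 = 2.45
  [8→8.25]: (0.72+0.65)/2 × 0.25 = 0.17125
  Sum = 49.28 mg/L·hr

AUC = 49.3 mg/L·hr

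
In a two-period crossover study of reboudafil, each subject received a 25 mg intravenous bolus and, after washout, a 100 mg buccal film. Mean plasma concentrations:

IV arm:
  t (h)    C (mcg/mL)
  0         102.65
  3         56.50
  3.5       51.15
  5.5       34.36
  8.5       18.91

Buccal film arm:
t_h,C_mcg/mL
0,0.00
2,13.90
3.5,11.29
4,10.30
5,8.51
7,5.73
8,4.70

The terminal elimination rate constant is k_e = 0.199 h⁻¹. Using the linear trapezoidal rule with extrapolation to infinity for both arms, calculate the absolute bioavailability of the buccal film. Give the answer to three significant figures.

Trapezoidal AUC_0→8.5 (IV):
  [0→3]: (102.65+56.50)/2 × 3 = 238.725
  [3→3.5]: (56.50+51.15)/2 × 0.5 = 26.9125
  [3.5→5.5]: (51.15+34.36)/2 × 2 = 85.51
  [5.5→8.5]: (34.36+18.91)/2 × 3 = 79.905
  Sum = 431.0525 mcg/mL·h
IV tail: 18.91/0.199 = 95.025; AUC_iv,0→∞ = 431.0525 + 95.025 = 526.0775 mcg/mL·h
Trapezoidal AUC_0→8 (buccal film):
  [0→2]: (0.00+13.90)/2 × 2 = 13.9
  [2→3.5]: (13.90+11.29)/2 × 1.5 = 18.8925
  [3.5→4]: (11.29+10.30)/2 × 0.5 = 5.3975
  [4→5]: (10.30+8.51)/2 × 1 = 9.405
  [5→7]: (8.51+5.73)/2 × 2 = 14.24
  [7→8]: (5.73+4.70)/2 × 1 = 5.215
  Sum = 67.05 mcg/mL·h
buccal film tail: 4.70/0.199 = 23.618; AUC_ev,0→∞ = 67.05 + 23.618 = 90.668 mcg/mL·h
F = (AUC_ev/D_ev)/(AUC_iv/D_iv) = (90.668/100)/(526.0775/25) = 0.90668/21.0431 = 0.0431

F = 0.0431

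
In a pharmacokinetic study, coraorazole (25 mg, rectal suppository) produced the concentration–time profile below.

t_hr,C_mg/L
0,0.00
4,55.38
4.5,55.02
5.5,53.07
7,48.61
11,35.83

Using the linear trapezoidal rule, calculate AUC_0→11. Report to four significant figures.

AUC = 437.5 mg/L·hr

Trapezoidal AUC_0→11:
  [0→4]: (0.00+55.38)/2 × 4 = 110.76
  [4→4.5]: (55.38+55.02)/2 × 0.5 = 27.6
  [4.5→5.5]: (55.02+53.07)/2 × 1 = 54.045
  [5.5→7]: (53.07+48.61)/2 × 1.5 = 76.26
  [7→11]: (48.61+35.83)/2 × 4 = 168.88
  Sum = 437.545 mg/L·hr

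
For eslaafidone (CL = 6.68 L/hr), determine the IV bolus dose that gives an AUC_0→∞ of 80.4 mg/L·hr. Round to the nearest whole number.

Dose_iv = CL × AUC_0→∞
     = 6.68 × 80.4 = 537.072 mg

Dose = 537 mg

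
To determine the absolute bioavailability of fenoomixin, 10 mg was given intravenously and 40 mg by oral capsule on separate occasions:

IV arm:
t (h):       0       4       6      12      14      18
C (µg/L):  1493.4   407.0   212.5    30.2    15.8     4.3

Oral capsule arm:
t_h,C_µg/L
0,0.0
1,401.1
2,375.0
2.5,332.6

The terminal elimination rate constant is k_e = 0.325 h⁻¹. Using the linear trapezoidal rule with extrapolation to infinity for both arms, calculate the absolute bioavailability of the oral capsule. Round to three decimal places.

Trapezoidal AUC_0→18 (IV):
  [0→4]: (1493.4+407.0)/2 × 4 = 3800.8
  [4→6]: (407.0+212.5)/2 × 2 = 619.5
  [6→12]: (212.5+30.2)/2 × 6 = 728.1
  [12→14]: (30.2+15.8)/2 × 2 = 46.0
  [14→18]: (15.8+4.3)/2 × 4 = 40.2
  Sum = 5234.6 µg/L·h
IV tail: 4.3/0.325 = 13.231; AUC_iv,0→∞ = 5234.6 + 13.231 = 5247.831 µg/L·h
Trapezoidal AUC_0→2.5 (oral capsule):
  [0→1]: (0.0+401.1)/2 × 1 = 200.55
  [1→2]: (401.1+375.0)/2 × 1 = 388.05
  [2→2.5]: (375.0+332.6)/2 × 0.5 = 176.9
  Sum = 765.5 µg/L·h
oral capsule tail: 332.6/0.325 = 1023.385; AUC_ev,0→∞ = 765.5 + 1023.385 = 1788.885 µg/L·h
F = (AUC_ev/D_ev)/(AUC_iv/D_iv) = (1788.885/40)/(5247.831/10) = 44.722125/524.7831 = 0.0852

F = 0.085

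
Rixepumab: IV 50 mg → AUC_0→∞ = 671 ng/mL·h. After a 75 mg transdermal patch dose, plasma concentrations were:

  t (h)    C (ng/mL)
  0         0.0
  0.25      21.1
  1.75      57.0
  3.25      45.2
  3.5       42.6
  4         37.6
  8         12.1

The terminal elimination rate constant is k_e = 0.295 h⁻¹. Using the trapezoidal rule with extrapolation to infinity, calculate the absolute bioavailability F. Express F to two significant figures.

Trapezoidal AUC_0→8 (transdermal patch):
  [0→0.25]: (0.0+21.1)/2 × 0.25 = 2.6375
  [0.25→1.75]: (21.1+57.0)/2 × 1.5 = 58.575
  [1.75→3.25]: (57.0+45.2)/2 × 1.5 = 76.65
  [3.25→3.5]: (45.2+42.6)/2 × 0.25 = 10.975
  [3.5→4]: (42.6+37.6)/2 × 0.5 = 20.05
  [4→8]: (37.6+12.1)/2 × 4 = 99.4
  Sum = 268.2875 ng/mL·h
Tail: C_last/k_e = 12.1/0.295 = 41.017
AUC_0→∞ (transdermal patch) = 268.2875 + 41.017 = 309.3045 ng/mL·h
F = (AUC_ev/D_ev)/(AUC_iv/D_iv) = (309.3045/75)/(671/50) = 4.12406/13.42 = 0.3073

F = 0.31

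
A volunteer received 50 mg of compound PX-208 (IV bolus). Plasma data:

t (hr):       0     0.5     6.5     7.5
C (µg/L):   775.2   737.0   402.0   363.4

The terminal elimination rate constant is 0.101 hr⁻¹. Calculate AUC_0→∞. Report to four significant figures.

AUC = 7776 µg/L·hr

Trapezoidal AUC_0→7.5:
  [0→0.5]: (775.2+737.0)/2 × 0.5 = 378.05
  [0.5→6.5]: (737.0+402.0)/2 × 6 = 3417.0
  [6.5→7.5]: (402.0+363.4)/2 × 1 = 382.7
  Sum = 4177.75 µg/L·hr
Extrapolated tail: C_last / k_e = 363.4 / 0.101 = 3598.020
AUC_0→∞ = 4177.75 + 3598.020 = 7775.77 µg/L·hr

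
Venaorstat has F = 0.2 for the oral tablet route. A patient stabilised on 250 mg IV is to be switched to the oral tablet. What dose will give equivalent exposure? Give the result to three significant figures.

For equal systemic exposure: F × D_ev = D_iv
D_ev = D_iv / F = 250 / 0.2 = 1250 mg

D_oral = 1250 mg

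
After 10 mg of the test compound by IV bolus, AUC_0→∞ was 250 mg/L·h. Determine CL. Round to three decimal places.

CL = Dose_iv / AUC_0→∞
   = 10 / 250 = 0.04 L/h

CL = 0.040 L/h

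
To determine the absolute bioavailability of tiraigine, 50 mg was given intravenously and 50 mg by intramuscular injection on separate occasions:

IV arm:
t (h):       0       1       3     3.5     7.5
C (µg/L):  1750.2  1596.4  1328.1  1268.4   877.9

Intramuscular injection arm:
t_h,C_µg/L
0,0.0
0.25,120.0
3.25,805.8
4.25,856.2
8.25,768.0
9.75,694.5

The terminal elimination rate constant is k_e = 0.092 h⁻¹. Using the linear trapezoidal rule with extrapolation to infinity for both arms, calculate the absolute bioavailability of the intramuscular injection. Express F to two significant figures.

Trapezoidal AUC_0→7.5 (IV):
  [0→1]: (1750.2+1596.4)/2 × 1 = 1673.3
  [1→3]: (1596.4+1328.1)/2 × 2 = 2924.5
  [3→3.5]: (1328.1+1268.4)/2 × 0.5 = 649.125
  [3.5→7.5]: (1268.4+877.9)/2 × 4 = 4292.6
  Sum = 9539.525 µg/L·h
IV tail: 877.9/0.092 = 9542.391; AUC_iv,0→∞ = 9539.525 + 9542.391 = 19081.916 µg/L·h
Trapezoidal AUC_0→9.75 (intramuscular injection):
  [0→0.25]: (0.0+120.0)/2 × 0.25 = 15.0
  [0.25→3.25]: (120.0+805.8)/2 × 3 = 1388.7
  [3.25→4.25]: (805.8+856.2)/2 × 1 = 831.0
  [4.25→8.25]: (856.2+768.0)/2 × 4 = 3248.4
  [8.25→9.75]: (768.0+694.5)/2 × 1.5 = 1096.875
  Sum = 6579.975 µg/L·h
intramuscular injection tail: 694.5/0.092 = 7548.913; AUC_ev,0→∞ = 6579.975 + 7548.913 = 14128.888 µg/L·h
F = (AUC_ev/D_ev)/(AUC_iv/D_iv) = (14128.888/50)/(19081.916/50) = 282.57776/381.63832 = 0.7404

F = 0.74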